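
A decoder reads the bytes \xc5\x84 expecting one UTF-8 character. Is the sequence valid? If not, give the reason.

Leading byte 0xC5 = 11000101 → 2-byte form.
Continuation bytes 0x84=10000100 all match 10xxxxxx.
Decoded value 0x144 is ≥ 0x80 (shortest form) and not a surrogate.

valid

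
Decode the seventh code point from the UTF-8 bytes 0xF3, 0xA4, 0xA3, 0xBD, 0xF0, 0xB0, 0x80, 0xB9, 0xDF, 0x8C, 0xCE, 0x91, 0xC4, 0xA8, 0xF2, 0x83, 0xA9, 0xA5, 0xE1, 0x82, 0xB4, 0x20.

Offset 0: leading byte 0xF3 = 11110011 → 4-byte char #1 = F3 A4 A3 BD.
Offset 4: leading byte 0xF0 = 11110000 → 4-byte char #2 = F0 B0 80 B9.
Offset 8: leading byte 0xDF = 11011111 → 2-byte char #3 = DF 8C.
Offset 10: leading byte 0xCE = 11001110 → 2-byte char #4 = CE 91.
Offset 12: leading byte 0xC4 = 11000100 → 2-byte char #5 = C4 A8.
Offset 14: leading byte 0xF2 = 11110010 → 4-byte char #6 = F2 83 A9 A5.
Offset 18: leading byte 0xE1 = 11100001 → 3-byte char #7 = E1 82 B4.
Leading byte 0xE1 = 11100001 matches 1110xxxx → 3-byte sequence.
Byte 1: 0xE1 = 11100001, payload 0001 (4 bits).
Byte 2: 0x82 = 10000010 (10xxxxxx ✓), payload 000010.
Byte 3: 0xB4 = 10110100 (10xxxxxx ✓), payload 110100.
Concatenate: 0001000010110100 = 0x10B4 (16 bits → U+10B4).

U+10B4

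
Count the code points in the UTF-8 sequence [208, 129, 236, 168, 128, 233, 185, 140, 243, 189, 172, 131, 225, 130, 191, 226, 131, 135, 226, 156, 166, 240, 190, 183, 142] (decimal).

8

Byte at offset 0: 0xD0 = 11010000 → 2-byte char (#1). Advance 2.
Byte at offset 2: 0xEC = 11101100 → 3-byte char (#2). Advance 3.
Byte at offset 5: 0xE9 = 11101001 → 3-byte char (#3). Advance 3.
Byte at offset 8: 0xF3 = 11110011 → 4-byte char (#4). Advance 4.
Byte at offset 12: 0xE1 = 11100001 → 3-byte char (#5). Advance 3.
Byte at offset 15: 0xE2 = 11100010 → 3-byte char (#6). Advance 3.
Byte at offset 18: 0xE2 = 11100010 → 3-byte char (#7). Advance 3.
Byte at offset 21: 0xF0 = 11110000 → 4-byte char (#8). Advance 4.
Reached end at offset 25 after 8 code points.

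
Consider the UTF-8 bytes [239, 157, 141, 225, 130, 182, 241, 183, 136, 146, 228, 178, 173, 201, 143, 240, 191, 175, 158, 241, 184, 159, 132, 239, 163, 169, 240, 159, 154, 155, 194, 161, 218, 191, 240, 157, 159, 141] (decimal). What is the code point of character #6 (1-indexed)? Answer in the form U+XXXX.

U+3FBDE

Offset 0: leading byte 0xEF = 11101111 → 3-byte char #1 = EF 9D 8D.
Offset 3: leading byte 0xE1 = 11100001 → 3-byte char #2 = E1 82 B6.
Offset 6: leading byte 0xF1 = 11110001 → 4-byte char #3 = F1 B7 88 92.
Offset 10: leading byte 0xE4 = 11100100 → 3-byte char #4 = E4 B2 AD.
Offset 13: leading byte 0xC9 = 11001001 → 2-byte char #5 = C9 8F.
Offset 15: leading byte 0xF0 = 11110000 → 4-byte char #6 = F0 BF AF 9E.
Leading byte 0xF0 = 11110000 matches 11110xxx → 4-byte sequence.
Byte 1: 0xF0 = 11110000, payload 000 (3 bits).
Byte 2: 0xBF = 10111111 (10xxxxxx ✓), payload 111111.
Byte 3: 0xAF = 10101111 (10xxxxxx ✓), payload 101111.
Byte 4: 0x9E = 10011110 (10xxxxxx ✓), payload 011110.
Concatenate: 000111111101111011110 = 0x3FBDE (21 bits → U+3FBDE).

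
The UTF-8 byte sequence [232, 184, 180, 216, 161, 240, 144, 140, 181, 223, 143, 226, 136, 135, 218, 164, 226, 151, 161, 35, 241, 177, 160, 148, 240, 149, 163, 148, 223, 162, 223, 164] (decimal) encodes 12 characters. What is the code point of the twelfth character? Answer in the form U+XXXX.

U+07E4

Offset 0: leading byte 0xE8 = 11101000 → 3-byte char #1 = E8 B8 B4.
Offset 3: leading byte 0xD8 = 11011000 → 2-byte char #2 = D8 A1.
Offset 5: leading byte 0xF0 = 11110000 → 4-byte char #3 = F0 90 8C B5.
Offset 9: leading byte 0xDF = 11011111 → 2-byte char #4 = DF 8F.
Offset 11: leading byte 0xE2 = 11100010 → 3-byte char #5 = E2 88 87.
Offset 14: leading byte 0xDA = 11011010 → 2-byte char #6 = DA A4.
Offset 16: leading byte 0xE2 = 11100010 → 3-byte char #7 = E2 97 A1.
Offset 19: leading byte 0x23 = 00100011 → 1-byte char #8 = 23.
Offset 20: leading byte 0xF1 = 11110001 → 4-byte char #9 = F1 B1 A0 94.
Offset 24: leading byte 0xF0 = 11110000 → 4-byte char #10 = F0 95 A3 94.
Offset 28: leading byte 0xDF = 11011111 → 2-byte char #11 = DF A2.
Offset 30: leading byte 0xDF = 11011111 → 2-byte char #12 = DF A4.
Leading byte 0xDF = 11011111 matches 110xxxxx → 2-byte sequence.
Byte 1: 0xDF = 11011111, payload 11111 (5 bits).
Byte 2: 0xA4 = 10100100 (10xxxxxx ✓), payload 100100.
Concatenate: 11111100100 = 0x7E4 (11 bits → U+07E4).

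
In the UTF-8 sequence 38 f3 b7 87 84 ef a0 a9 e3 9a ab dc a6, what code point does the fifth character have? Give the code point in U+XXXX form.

Offset 0: leading byte 0x38 = 00111000 → 1-byte char #1 = 38.
Offset 1: leading byte 0xF3 = 11110011 → 4-byte char #2 = F3 B7 87 84.
Offset 5: leading byte 0xEF = 11101111 → 3-byte char #3 = EF A0 A9.
Offset 8: leading byte 0xE3 = 11100011 → 3-byte char #4 = E3 9A AB.
Offset 11: leading byte 0xDC = 11011100 → 2-byte char #5 = DC A6.
Leading byte 0xDC = 11011100 matches 110xxxxx → 2-byte sequence.
Byte 1: 0xDC = 11011100, payload 11100 (5 bits).
Byte 2: 0xA6 = 10100110 (10xxxxxx ✓), payload 100110.
Concatenate: 11100100110 = 0x726 (11 bits → U+0726).

U+0726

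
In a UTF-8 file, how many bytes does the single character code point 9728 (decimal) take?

3

U+2600 = 0x2600. UTF-8 uses 1 byte below 0x80, 2 below 0x800, 3 below 0x10000, 4 up to 0x10FFFF. 0x2600 is in U+0800–U+FFFF → 3 bytes.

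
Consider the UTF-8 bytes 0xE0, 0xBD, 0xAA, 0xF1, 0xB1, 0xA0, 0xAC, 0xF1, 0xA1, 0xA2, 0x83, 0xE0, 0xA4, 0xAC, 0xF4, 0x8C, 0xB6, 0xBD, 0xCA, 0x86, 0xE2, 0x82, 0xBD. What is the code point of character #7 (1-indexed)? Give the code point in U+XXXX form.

U+20BD

Offset 0: leading byte 0xE0 = 11100000 → 3-byte char #1 = E0 BD AA.
Offset 3: leading byte 0xF1 = 11110001 → 4-byte char #2 = F1 B1 A0 AC.
Offset 7: leading byte 0xF1 = 11110001 → 4-byte char #3 = F1 A1 A2 83.
Offset 11: leading byte 0xE0 = 11100000 → 3-byte char #4 = E0 A4 AC.
Offset 14: leading byte 0xF4 = 11110100 → 4-byte char #5 = F4 8C B6 BD.
Offset 18: leading byte 0xCA = 11001010 → 2-byte char #6 = CA 86.
Offset 20: leading byte 0xE2 = 11100010 → 3-byte char #7 = E2 82 BD.
Leading byte 0xE2 = 11100010 matches 1110xxxx → 3-byte sequence.
Byte 1: 0xE2 = 11100010, payload 0010 (4 bits).
Byte 2: 0x82 = 10000010 (10xxxxxx ✓), payload 000010.
Byte 3: 0xBD = 10111101 (10xxxxxx ✓), payload 111101.
Concatenate: 0010000010111101 = 0x20BD (16 bits → U+20BD).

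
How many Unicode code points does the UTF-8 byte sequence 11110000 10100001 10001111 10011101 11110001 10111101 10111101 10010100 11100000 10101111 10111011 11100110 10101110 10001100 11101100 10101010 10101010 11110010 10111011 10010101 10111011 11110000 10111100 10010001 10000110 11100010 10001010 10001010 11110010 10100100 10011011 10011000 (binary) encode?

9

Byte at offset 0: 0xF0 = 11110000 → 4-byte char (#1). Advance 4.
Byte at offset 4: 0xF1 = 11110001 → 4-byte char (#2). Advance 4.
Byte at offset 8: 0xE0 = 11100000 → 3-byte char (#3). Advance 3.
Byte at offset 11: 0xE6 = 11100110 → 3-byte char (#4). Advance 3.
Byte at offset 14: 0xEC = 11101100 → 3-byte char (#5). Advance 3.
Byte at offset 17: 0xF2 = 11110010 → 4-byte char (#6). Advance 4.
Byte at offset 21: 0xF0 = 11110000 → 4-byte char (#7). Advance 4.
Byte at offset 25: 0xE2 = 11100010 → 3-byte char (#8). Advance 3.
Byte at offset 28: 0xF2 = 11110010 → 4-byte char (#9). Advance 4.
Reached end at offset 32 after 9 code points.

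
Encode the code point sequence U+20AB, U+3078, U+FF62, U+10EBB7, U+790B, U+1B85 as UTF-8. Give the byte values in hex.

E2 82 AB E3 81 B8 EF BD A2 F4 8E AE B7 E7 A4 8B E1 AE 85

U+20AB: 3-byte form → E2 82 AB.
U+3078: 3-byte form → E3 81 B8.
U+FF62: 3-byte form → EF BD A2.
U+10EBB7: 4-byte form → F4 8E AE B7.
U+790B: 3-byte form → E7 A4 8B.
U+1B85: 3-byte form → E1 AE 85.
Concatenated (19 bytes): E2 82 AB E3 81 B8 EF BD A2 F4 8E AE B7 E7 A4 8B E1 AE 85.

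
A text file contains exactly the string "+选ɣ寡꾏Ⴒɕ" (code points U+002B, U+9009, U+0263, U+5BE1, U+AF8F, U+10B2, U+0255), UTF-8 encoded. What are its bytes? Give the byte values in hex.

U+002B: 1-byte form → 2B.
U+9009: 3-byte form → E9 80 89.
U+0263: 2-byte form → C9 A3.
U+5BE1: 3-byte form → E5 AF A1.
U+AF8F: 3-byte form → EA BE 8F.
U+10B2: 3-byte form → E1 82 B2.
U+0255: 2-byte form → C9 95.
Concatenated (17 bytes): 2B E9 80 89 C9 A3 E5 AF A1 EA BE 8F E1 82 B2 C9 95.

2B E9 80 89 C9 A3 E5 AF A1 EA BE 8F E1 82 B2 C9 95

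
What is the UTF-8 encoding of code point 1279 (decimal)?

U+04FF = 0x4FF = 1279 decimal. In range U+0080–U+07FF → 2-byte form: 110xxxxx 10xxxxxx.
Binary (11 bits): 10011111111.
Split 5+6: 10011 | 111111.
Byte 1: 11010011 = 0xD3.
Byte 2: 10111111 = 0xBF.

D3 BF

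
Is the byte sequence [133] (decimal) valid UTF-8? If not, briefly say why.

invalid (continuation byte with no leading byte)

Byte 0x85 = 10000101 has the form 10xxxxxx — a continuation byte — but there is no preceding leading byte.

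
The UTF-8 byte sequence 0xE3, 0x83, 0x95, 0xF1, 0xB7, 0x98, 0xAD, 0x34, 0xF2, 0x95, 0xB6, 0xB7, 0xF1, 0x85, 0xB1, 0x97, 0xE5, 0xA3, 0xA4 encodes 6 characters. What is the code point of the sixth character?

U+58E4

Offset 0: leading byte 0xE3 = 11100011 → 3-byte char #1 = E3 83 95.
Offset 3: leading byte 0xF1 = 11110001 → 4-byte char #2 = F1 B7 98 AD.
Offset 7: leading byte 0x34 = 00110100 → 1-byte char #3 = 34.
Offset 8: leading byte 0xF2 = 11110010 → 4-byte char #4 = F2 95 B6 B7.
Offset 12: leading byte 0xF1 = 11110001 → 4-byte char #5 = F1 85 B1 97.
Offset 16: leading byte 0xE5 = 11100101 → 3-byte char #6 = E5 A3 A4.
Leading byte 0xE5 = 11100101 matches 1110xxxx → 3-byte sequence.
Byte 1: 0xE5 = 11100101, payload 0101 (4 bits).
Byte 2: 0xA3 = 10100011 (10xxxxxx ✓), payload 100011.
Byte 3: 0xA4 = 10100100 (10xxxxxx ✓), payload 100100.
Concatenate: 0101100011100100 = 0x58E4 (16 bits → U+58E4).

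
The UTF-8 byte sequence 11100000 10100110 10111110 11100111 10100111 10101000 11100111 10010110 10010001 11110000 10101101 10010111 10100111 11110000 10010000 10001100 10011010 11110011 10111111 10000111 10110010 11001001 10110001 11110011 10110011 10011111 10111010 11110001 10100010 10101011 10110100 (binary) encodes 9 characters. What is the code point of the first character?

Offset 0: leading byte 0xE0 = 11100000 → 3-byte char #1 = E0 A6 BE.
Leading byte 0xE0 = 11100000 matches 1110xxxx → 3-byte sequence.
Byte 1: 0xE0 = 11100000, payload 0000 (4 bits).
Byte 2: 0xA6 = 10100110 (10xxxxxx ✓), payload 100110.
Byte 3: 0xBE = 10111110 (10xxxxxx ✓), payload 111110.
Concatenate: 0000100110111110 = 0x9BE (16 bits → U+09BE).

U+09BE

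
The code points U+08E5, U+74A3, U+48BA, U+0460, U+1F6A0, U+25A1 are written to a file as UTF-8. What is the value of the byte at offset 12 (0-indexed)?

0x9F

U+08E5 → 3-byte form E0 A3 A5 at offsets 0–2.
U+74A3 → 3-byte form E7 92 A3 at offsets 3–5.
U+48BA → 3-byte form E4 A2 BA at offsets 6–8.
U+0460 → 2-byte form D1 A0 at offsets 9–10.
U+1F6A0 → 4-byte form F0 9F 9A A0 at offsets 11–14.
Offset 12 falls in char 5's range; it's byte 2 of F0 9F 9A A0 = 0x9F.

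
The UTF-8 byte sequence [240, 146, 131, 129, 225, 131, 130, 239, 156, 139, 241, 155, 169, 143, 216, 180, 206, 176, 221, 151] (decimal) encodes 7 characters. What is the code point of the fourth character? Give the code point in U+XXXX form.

U+5BA4F

Offset 0: leading byte 0xF0 = 11110000 → 4-byte char #1 = F0 92 83 81.
Offset 4: leading byte 0xE1 = 11100001 → 3-byte char #2 = E1 83 82.
Offset 7: leading byte 0xEF = 11101111 → 3-byte char #3 = EF 9C 8B.
Offset 10: leading byte 0xF1 = 11110001 → 4-byte char #4 = F1 9B A9 8F.
Leading byte 0xF1 = 11110001 matches 11110xxx → 4-byte sequence.
Byte 1: 0xF1 = 11110001, payload 001 (3 bits).
Byte 2: 0x9B = 10011011 (10xxxxxx ✓), payload 011011.
Byte 3: 0xA9 = 10101001 (10xxxxxx ✓), payload 101001.
Byte 4: 0x8F = 10001111 (10xxxxxx ✓), payload 001111.
Concatenate: 001011011101001001111 = 0x5BA4F (21 bits → U+5BA4F).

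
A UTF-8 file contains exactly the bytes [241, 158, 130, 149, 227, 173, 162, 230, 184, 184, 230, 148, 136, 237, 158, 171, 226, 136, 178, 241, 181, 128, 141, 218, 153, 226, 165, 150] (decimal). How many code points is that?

9

Byte at offset 0: 0xF1 = 11110001 → 4-byte char (#1). Advance 4.
Byte at offset 4: 0xE3 = 11100011 → 3-byte char (#2). Advance 3.
Byte at offset 7: 0xE6 = 11100110 → 3-byte char (#3). Advance 3.
Byte at offset 10: 0xE6 = 11100110 → 3-byte char (#4). Advance 3.
Byte at offset 13: 0xED = 11101101 → 3-byte char (#5). Advance 3.
Byte at offset 16: 0xE2 = 11100010 → 3-byte char (#6). Advance 3.
Byte at offset 19: 0xF1 = 11110001 → 4-byte char (#7). Advance 4.
Byte at offset 23: 0xDA = 11011010 → 2-byte char (#8). Advance 2.
Byte at offset 25: 0xE2 = 11100010 → 3-byte char (#9). Advance 3.
Reached end at offset 28 after 9 code points.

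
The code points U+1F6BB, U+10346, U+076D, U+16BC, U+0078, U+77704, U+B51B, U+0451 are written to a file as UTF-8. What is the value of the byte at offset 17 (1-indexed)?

0x9C

1-indexed offset 17 is 0-indexed offset 16.
U+1F6BB → 4-byte form F0 9F 9A BB at offsets 0–3.
U+10346 → 4-byte form F0 90 8D 86 at offsets 4–7.
U+076D → 2-byte form DD AD at offsets 8–9.
U+16BC → 3-byte form E1 9A BC at offsets 10–12.
U+0078 → 1-byte form 78 at offsets 13–13.
U+77704 → 4-byte form F1 B7 9C 84 at offsets 14–17.
Offset 16 falls in char 6's range; it's byte 3 of F1 B7 9C 84 = 0x9C.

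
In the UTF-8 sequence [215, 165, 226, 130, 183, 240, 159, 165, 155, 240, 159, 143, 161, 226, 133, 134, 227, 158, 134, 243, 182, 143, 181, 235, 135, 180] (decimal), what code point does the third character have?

Offset 0: leading byte 0xD7 = 11010111 → 2-byte char #1 = D7 A5.
Offset 2: leading byte 0xE2 = 11100010 → 3-byte char #2 = E2 82 B7.
Offset 5: leading byte 0xF0 = 11110000 → 4-byte char #3 = F0 9F A5 9B.
Leading byte 0xF0 = 11110000 matches 11110xxx → 4-byte sequence.
Byte 1: 0xF0 = 11110000, payload 000 (3 bits).
Byte 2: 0x9F = 10011111 (10xxxxxx ✓), payload 011111.
Byte 3: 0xA5 = 10100101 (10xxxxxx ✓), payload 100101.
Byte 4: 0x9B = 10011011 (10xxxxxx ✓), payload 011011.
Concatenate: 000011111100101011011 = 0x1F95B (21 bits → U+1F95B).

U+1F95B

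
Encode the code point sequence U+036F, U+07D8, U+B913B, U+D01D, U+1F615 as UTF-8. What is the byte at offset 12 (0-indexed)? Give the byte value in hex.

U+036F → 2-byte form CD AF at offsets 0–1.
U+07D8 → 2-byte form DF 98 at offsets 2–3.
U+B913B → 4-byte form F2 B9 84 BB at offsets 4–7.
U+D01D → 3-byte form ED 80 9D at offsets 8–10.
U+1F615 → 4-byte form F0 9F 98 95 at offsets 11–14.
Offset 12 falls in char 5's range; it's byte 2 of F0 9F 98 95 = 0x9F.

0x9F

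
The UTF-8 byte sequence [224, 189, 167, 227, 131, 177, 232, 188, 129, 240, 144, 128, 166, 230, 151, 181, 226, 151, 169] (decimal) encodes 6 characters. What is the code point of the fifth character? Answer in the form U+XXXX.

Offset 0: leading byte 0xE0 = 11100000 → 3-byte char #1 = E0 BD A7.
Offset 3: leading byte 0xE3 = 11100011 → 3-byte char #2 = E3 83 B1.
Offset 6: leading byte 0xE8 = 11101000 → 3-byte char #3 = E8 BC 81.
Offset 9: leading byte 0xF0 = 11110000 → 4-byte char #4 = F0 90 80 A6.
Offset 13: leading byte 0xE6 = 11100110 → 3-byte char #5 = E6 97 B5.
Leading byte 0xE6 = 11100110 matches 1110xxxx → 3-byte sequence.
Byte 1: 0xE6 = 11100110, payload 0110 (4 bits).
Byte 2: 0x97 = 10010111 (10xxxxxx ✓), payload 010111.
Byte 3: 0xB5 = 10110101 (10xxxxxx ✓), payload 110101.
Concatenate: 0110010111110101 = 0x65F5 (16 bits → U+65F5).

U+65F5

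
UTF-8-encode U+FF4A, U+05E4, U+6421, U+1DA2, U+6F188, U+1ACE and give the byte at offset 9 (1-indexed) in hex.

0xE1

1-indexed offset 9 is 0-indexed offset 8.
U+FF4A → 3-byte form EF BD 8A at offsets 0–2.
U+05E4 → 2-byte form D7 A4 at offsets 3–4.
U+6421 → 3-byte form E6 90 A1 at offsets 5–7.
U+1DA2 → 3-byte form E1 B6 A2 at offsets 8–10.
Offset 8 falls in char 4's range; it's byte 1 of E1 B6 A2 = 0xE1.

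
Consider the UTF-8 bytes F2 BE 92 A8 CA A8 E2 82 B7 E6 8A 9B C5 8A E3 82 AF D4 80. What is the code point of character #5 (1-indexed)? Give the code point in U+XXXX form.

U+014A

Offset 0: leading byte 0xF2 = 11110010 → 4-byte char #1 = F2 BE 92 A8.
Offset 4: leading byte 0xCA = 11001010 → 2-byte char #2 = CA A8.
Offset 6: leading byte 0xE2 = 11100010 → 3-byte char #3 = E2 82 B7.
Offset 9: leading byte 0xE6 = 11100110 → 3-byte char #4 = E6 8A 9B.
Offset 12: leading byte 0xC5 = 11000101 → 2-byte char #5 = C5 8A.
Leading byte 0xC5 = 11000101 matches 110xxxxx → 2-byte sequence.
Byte 1: 0xC5 = 11000101, payload 00101 (5 bits).
Byte 2: 0x8A = 10001010 (10xxxxxx ✓), payload 001010.
Concatenate: 00101001010 = 0x14A (11 bits → U+014A).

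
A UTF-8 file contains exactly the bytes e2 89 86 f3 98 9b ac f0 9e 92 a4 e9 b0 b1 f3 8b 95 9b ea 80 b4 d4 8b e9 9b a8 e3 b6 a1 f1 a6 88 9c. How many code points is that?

Byte at offset 0: 0xE2 = 11100010 → 3-byte char (#1). Advance 3.
Byte at offset 3: 0xF3 = 11110011 → 4-byte char (#2). Advance 4.
Byte at offset 7: 0xF0 = 11110000 → 4-byte char (#3). Advance 4.
Byte at offset 11: 0xE9 = 11101001 → 3-byte char (#4). Advance 3.
Byte at offset 14: 0xF3 = 11110011 → 4-byte char (#5). Advance 4.
Byte at offset 18: 0xEA = 11101010 → 3-byte char (#6). Advance 3.
Byte at offset 21: 0xD4 = 11010100 → 2-byte char (#7). Advance 2.
Byte at offset 23: 0xE9 = 11101001 → 3-byte char (#8). Advance 3.
Byte at offset 26: 0xE3 = 11100011 → 3-byte char (#9). Advance 3.
Byte at offset 29: 0xF1 = 11110001 → 4-byte char (#10). Advance 4.
Reached end at offset 33 after 10 code points.

10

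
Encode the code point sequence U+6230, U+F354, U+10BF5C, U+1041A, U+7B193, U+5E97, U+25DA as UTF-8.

E6 88 B0 EF 8D 94 F4 8B BD 9C F0 90 90 9A F1 BB 86 93 E5 BA 97 E2 97 9A

U+6230: 3-byte form → E6 88 B0.
U+F354: 3-byte form → EF 8D 94.
U+10BF5C: 4-byte form → F4 8B BD 9C.
U+1041A: 4-byte form → F0 90 90 9A.
U+7B193: 4-byte form → F1 BB 86 93.
U+5E97: 3-byte form → E5 BA 97.
U+25DA: 3-byte form → E2 97 9A.
Concatenated (24 bytes): E6 88 B0 EF 8D 94 F4 8B BD 9C F0 90 90 9A F1 BB 86 93 E5 BA 97 E2 97 9A.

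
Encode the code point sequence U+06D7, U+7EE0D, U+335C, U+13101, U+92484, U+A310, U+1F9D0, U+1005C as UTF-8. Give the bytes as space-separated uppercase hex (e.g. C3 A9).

U+06D7: 2-byte form → DB 97.
U+7EE0D: 4-byte form → F1 BE B8 8D.
U+335C: 3-byte form → E3 8D 9C.
U+13101: 4-byte form → F0 93 84 81.
U+92484: 4-byte form → F2 92 92 84.
U+A310: 3-byte form → EA 8C 90.
U+1F9D0: 4-byte form → F0 9F A7 90.
U+1005C: 4-byte form → F0 90 81 9C.
Concatenated (28 bytes): DB 97 F1 BE B8 8D E3 8D 9C F0 93 84 81 F2 92 92 84 EA 8C 90 F0 9F A7 90 F0 90 81 9C.

DB 97 F1 BE B8 8D E3 8D 9C F0 93 84 81 F2 92 92 84 EA 8C 90 F0 9F A7 90 F0 90 81 9C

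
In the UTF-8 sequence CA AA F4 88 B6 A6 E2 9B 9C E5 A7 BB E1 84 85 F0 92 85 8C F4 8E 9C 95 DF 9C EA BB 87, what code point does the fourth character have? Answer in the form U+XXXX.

U+59FB

Offset 0: leading byte 0xCA = 11001010 → 2-byte char #1 = CA AA.
Offset 2: leading byte 0xF4 = 11110100 → 4-byte char #2 = F4 88 B6 A6.
Offset 6: leading byte 0xE2 = 11100010 → 3-byte char #3 = E2 9B 9C.
Offset 9: leading byte 0xE5 = 11100101 → 3-byte char #4 = E5 A7 BB.
Leading byte 0xE5 = 11100101 matches 1110xxxx → 3-byte sequence.
Byte 1: 0xE5 = 11100101, payload 0101 (4 bits).
Byte 2: 0xA7 = 10100111 (10xxxxxx ✓), payload 100111.
Byte 3: 0xBB = 10111011 (10xxxxxx ✓), payload 111011.
Concatenate: 0101100111111011 = 0x59FB (16 bits → U+59FB).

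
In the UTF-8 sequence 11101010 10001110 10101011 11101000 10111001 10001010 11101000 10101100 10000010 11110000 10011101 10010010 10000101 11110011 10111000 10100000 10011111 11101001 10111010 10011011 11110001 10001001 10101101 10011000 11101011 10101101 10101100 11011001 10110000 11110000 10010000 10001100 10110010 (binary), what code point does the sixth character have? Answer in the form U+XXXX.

U+9E9B

Offset 0: leading byte 0xEA = 11101010 → 3-byte char #1 = EA 8E AB.
Offset 3: leading byte 0xE8 = 11101000 → 3-byte char #2 = E8 B9 8A.
Offset 6: leading byte 0xE8 = 11101000 → 3-byte char #3 = E8 AC 82.
Offset 9: leading byte 0xF0 = 11110000 → 4-byte char #4 = F0 9D 92 85.
Offset 13: leading byte 0xF3 = 11110011 → 4-byte char #5 = F3 B8 A0 9F.
Offset 17: leading byte 0xE9 = 11101001 → 3-byte char #6 = E9 BA 9B.
Leading byte 0xE9 = 11101001 matches 1110xxxx → 3-byte sequence.
Byte 1: 0xE9 = 11101001, payload 1001 (4 bits).
Byte 2: 0xBA = 10111010 (10xxxxxx ✓), payload 111010.
Byte 3: 0x9B = 10011011 (10xxxxxx ✓), payload 011011.
Concatenate: 1001111010011011 = 0x9E9B (16 bits → U+9E9B).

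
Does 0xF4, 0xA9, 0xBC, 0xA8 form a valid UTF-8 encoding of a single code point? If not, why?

invalid (encodes a value above U+10FFFF)

Leading byte 0xF4 = 11110100 → 4-byte form.
Payload = 0x129F28, which exceeds U+10FFFF, the maximum Unicode code point. (Leading bytes F5–FF, or F4 followed by ≥ 0x90, are invalid.)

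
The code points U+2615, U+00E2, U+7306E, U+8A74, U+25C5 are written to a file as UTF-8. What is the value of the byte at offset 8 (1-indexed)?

0x81

1-indexed offset 8 is 0-indexed offset 7.
U+2615 → 3-byte form E2 98 95 at offsets 0–2.
U+00E2 → 2-byte form C3 A2 at offsets 3–4.
U+7306E → 4-byte form F1 B3 81 AE at offsets 5–8.
Offset 7 falls in char 3's range; it's byte 3 of F1 B3 81 AE = 0x81.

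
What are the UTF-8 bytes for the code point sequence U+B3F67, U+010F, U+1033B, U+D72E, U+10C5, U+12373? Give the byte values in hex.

F2 B3 BD A7 C4 8F F0 90 8C BB ED 9C AE E1 83 85 F0 92 8D B3

U+B3F67: 4-byte form → F2 B3 BD A7.
U+010F: 2-byte form → C4 8F.
U+1033B: 4-byte form → F0 90 8C BB.
U+D72E: 3-byte form → ED 9C AE.
U+10C5: 3-byte form → E1 83 85.
U+12373: 4-byte form → F0 92 8D B3.
Concatenated (20 bytes): F2 B3 BD A7 C4 8F F0 90 8C BB ED 9C AE E1 83 85 F0 92 8D B3.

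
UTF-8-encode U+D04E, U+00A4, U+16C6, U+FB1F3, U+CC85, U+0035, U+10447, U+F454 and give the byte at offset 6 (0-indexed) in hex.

U+D04E → 3-byte form ED 81 8E at offsets 0–2.
U+00A4 → 2-byte form C2 A4 at offsets 3–4.
U+16C6 → 3-byte form E1 9B 86 at offsets 5–7.
Offset 6 falls in char 3's range; it's byte 2 of E1 9B 86 = 0x9B.

0x9B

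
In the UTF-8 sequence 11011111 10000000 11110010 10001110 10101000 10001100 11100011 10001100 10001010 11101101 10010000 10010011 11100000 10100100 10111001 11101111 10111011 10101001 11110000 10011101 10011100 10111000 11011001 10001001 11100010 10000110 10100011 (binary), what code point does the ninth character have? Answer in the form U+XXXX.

Offset 0: leading byte 0xDF = 11011111 → 2-byte char #1 = DF 80.
Offset 2: leading byte 0xF2 = 11110010 → 4-byte char #2 = F2 8E A8 8C.
Offset 6: leading byte 0xE3 = 11100011 → 3-byte char #3 = E3 8C 8A.
Offset 9: leading byte 0xED = 11101101 → 3-byte char #4 = ED 90 93.
Offset 12: leading byte 0xE0 = 11100000 → 3-byte char #5 = E0 A4 B9.
Offset 15: leading byte 0xEF = 11101111 → 3-byte char #6 = EF BB A9.
Offset 18: leading byte 0xF0 = 11110000 → 4-byte char #7 = F0 9D 9C B8.
Offset 22: leading byte 0xD9 = 11011001 → 2-byte char #8 = D9 89.
Offset 24: leading byte 0xE2 = 11100010 → 3-byte char #9 = E2 86 A3.
Leading byte 0xE2 = 11100010 matches 1110xxxx → 3-byte sequence.
Byte 1: 0xE2 = 11100010, payload 0010 (4 bits).
Byte 2: 0x86 = 10000110 (10xxxxxx ✓), payload 000110.
Byte 3: 0xA3 = 10100011 (10xxxxxx ✓), payload 100011.
Concatenate: 0010000110100011 = 0x21A3 (16 bits → U+21A3).

U+21A3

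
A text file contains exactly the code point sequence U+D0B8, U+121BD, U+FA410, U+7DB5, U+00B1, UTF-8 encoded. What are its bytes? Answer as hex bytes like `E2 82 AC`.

ED 82 B8 F0 92 86 BD F3 BA 90 90 E7 B6 B5 C2 B1

U+D0B8: 3-byte form → ED 82 B8.
U+121BD: 4-byte form → F0 92 86 BD.
U+FA410: 4-byte form → F3 BA 90 90.
U+7DB5: 3-byte form → E7 B6 B5.
U+00B1: 2-byte form → C2 B1.
Concatenated (16 bytes): ED 82 B8 F0 92 86 BD F3 BA 90 90 E7 B6 B5 C2 B1.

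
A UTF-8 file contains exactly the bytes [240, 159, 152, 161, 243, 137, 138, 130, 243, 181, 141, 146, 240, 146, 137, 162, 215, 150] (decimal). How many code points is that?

Byte at offset 0: 0xF0 = 11110000 → 4-byte char (#1). Advance 4.
Byte at offset 4: 0xF3 = 11110011 → 4-byte char (#2). Advance 4.
Byte at offset 8: 0xF3 = 11110011 → 4-byte char (#3). Advance 4.
Byte at offset 12: 0xF0 = 11110000 → 4-byte char (#4). Advance 4.
Byte at offset 16: 0xD7 = 11010111 → 2-byte char (#5). Advance 2.
Reached end at offset 18 after 5 code points.

5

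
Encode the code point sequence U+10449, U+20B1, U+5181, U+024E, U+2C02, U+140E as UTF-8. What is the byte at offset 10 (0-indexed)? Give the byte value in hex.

U+10449 → 4-byte form F0 90 91 89 at offsets 0–3.
U+20B1 → 3-byte form E2 82 B1 at offsets 4–6.
U+5181 → 3-byte form E5 86 81 at offsets 7–9.
U+024E → 2-byte form C9 8E at offsets 10–11.
Offset 10 falls in char 4's range; it's byte 1 of C9 8E = 0xC9.

0xC9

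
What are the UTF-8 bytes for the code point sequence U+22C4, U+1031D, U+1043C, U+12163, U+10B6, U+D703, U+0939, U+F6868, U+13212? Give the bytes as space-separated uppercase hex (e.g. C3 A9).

U+22C4: 3-byte form → E2 8B 84.
U+1031D: 4-byte form → F0 90 8C 9D.
U+1043C: 4-byte form → F0 90 90 BC.
U+12163: 4-byte form → F0 92 85 A3.
U+10B6: 3-byte form → E1 82 B6.
U+D703: 3-byte form → ED 9C 83.
U+0939: 3-byte form → E0 A4 B9.
U+F6868: 4-byte form → F3 B6 A1 A8.
U+13212: 4-byte form → F0 93 88 92.
Concatenated (32 bytes): E2 8B 84 F0 90 8C 9D F0 90 90 BC F0 92 85 A3 E1 82 B6 ED 9C 83 E0 A4 B9 F3 B6 A1 A8 F0 93 88 92.

E2 8B 84 F0 90 8C 9D F0 90 90 BC F0 92 85 A3 E1 82 B6 ED 9C 83 E0 A4 B9 F3 B6 A1 A8 F0 93 88 92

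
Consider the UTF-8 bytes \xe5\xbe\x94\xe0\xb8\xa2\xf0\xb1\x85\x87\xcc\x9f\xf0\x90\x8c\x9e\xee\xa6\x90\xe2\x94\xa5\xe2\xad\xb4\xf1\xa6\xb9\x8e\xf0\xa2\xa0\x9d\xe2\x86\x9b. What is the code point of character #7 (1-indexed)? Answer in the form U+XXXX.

Offset 0: leading byte 0xE5 = 11100101 → 3-byte char #1 = E5 BE 94.
Offset 3: leading byte 0xE0 = 11100000 → 3-byte char #2 = E0 B8 A2.
Offset 6: leading byte 0xF0 = 11110000 → 4-byte char #3 = F0 B1 85 87.
Offset 10: leading byte 0xCC = 11001100 → 2-byte char #4 = CC 9F.
Offset 12: leading byte 0xF0 = 11110000 → 4-byte char #5 = F0 90 8C 9E.
Offset 16: leading byte 0xEE = 11101110 → 3-byte char #6 = EE A6 90.
Offset 19: leading byte 0xE2 = 11100010 → 3-byte char #7 = E2 94 A5.
Leading byte 0xE2 = 11100010 matches 1110xxxx → 3-byte sequence.
Byte 1: 0xE2 = 11100010, payload 0010 (4 bits).
Byte 2: 0x94 = 10010100 (10xxxxxx ✓), payload 010100.
Byte 3: 0xA5 = 10100101 (10xxxxxx ✓), payload 100101.
Concatenate: 0010010100100101 = 0x2525 (16 bits → U+2525).

U+2525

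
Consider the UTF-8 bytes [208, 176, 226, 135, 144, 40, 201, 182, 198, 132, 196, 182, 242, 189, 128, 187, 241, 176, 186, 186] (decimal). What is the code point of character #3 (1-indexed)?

Offset 0: leading byte 0xD0 = 11010000 → 2-byte char #1 = D0 B0.
Offset 2: leading byte 0xE2 = 11100010 → 3-byte char #2 = E2 87 90.
Offset 5: leading byte 0x28 = 00101000 → 1-byte char #3 = 28.
Leading byte 0x28 = 00101000 matches 0xxxxxxx → 1-byte sequence.
Byte 1: 0x28 = 00101000, payload 0101000 (7 bits).
Concatenate: 0101000 = 0x28 (7 bits → U+0028).

U+0028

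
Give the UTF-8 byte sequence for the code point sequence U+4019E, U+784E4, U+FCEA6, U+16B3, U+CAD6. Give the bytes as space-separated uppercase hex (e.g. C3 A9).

U+4019E: 4-byte form → F1 80 86 9E.
U+784E4: 4-byte form → F1 B8 93 A4.
U+FCEA6: 4-byte form → F3 BC BA A6.
U+16B3: 3-byte form → E1 9A B3.
U+CAD6: 3-byte form → EC AB 96.
Concatenated (18 bytes): F1 80 86 9E F1 B8 93 A4 F3 BC BA A6 E1 9A B3 EC AB 96.

F1 80 86 9E F1 B8 93 A4 F3 BC BA A6 E1 9A B3 EC AB 96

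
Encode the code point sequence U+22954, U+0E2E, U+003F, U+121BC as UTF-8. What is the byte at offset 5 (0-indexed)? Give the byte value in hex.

U+22954 → 4-byte form F0 A2 A5 94 at offsets 0–3.
U+0E2E → 3-byte form E0 B8 AE at offsets 4–6.
Offset 5 falls in char 2's range; it's byte 2 of E0 B8 AE = 0xB8.

0xB8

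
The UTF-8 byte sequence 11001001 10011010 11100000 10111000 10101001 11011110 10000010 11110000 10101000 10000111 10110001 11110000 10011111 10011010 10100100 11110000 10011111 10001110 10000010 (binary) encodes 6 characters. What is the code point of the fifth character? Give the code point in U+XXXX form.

Offset 0: leading byte 0xC9 = 11001001 → 2-byte char #1 = C9 9A.
Offset 2: leading byte 0xE0 = 11100000 → 3-byte char #2 = E0 B8 A9.
Offset 5: leading byte 0xDE = 11011110 → 2-byte char #3 = DE 82.
Offset 7: leading byte 0xF0 = 11110000 → 4-byte char #4 = F0 A8 87 B1.
Offset 11: leading byte 0xF0 = 11110000 → 4-byte char #5 = F0 9F 9A A4.
Leading byte 0xF0 = 11110000 matches 11110xxx → 4-byte sequence.
Byte 1: 0xF0 = 11110000, payload 000 (3 bits).
Byte 2: 0x9F = 10011111 (10xxxxxx ✓), payload 011111.
Byte 3: 0x9A = 10011010 (10xxxxxx ✓), payload 011010.
Byte 4: 0xA4 = 10100100 (10xxxxxx ✓), payload 100100.
Concatenate: 000011111011010100100 = 0x1F6A4 (21 bits → U+1F6A4).

U+1F6A4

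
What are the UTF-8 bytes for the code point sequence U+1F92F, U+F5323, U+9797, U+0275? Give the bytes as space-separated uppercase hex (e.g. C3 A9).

F0 9F A4 AF F3 B5 8C A3 E9 9E 97 C9 B5

U+1F92F: 4-byte form → F0 9F A4 AF.
U+F5323: 4-byte form → F3 B5 8C A3.
U+9797: 3-byte form → E9 9E 97.
U+0275: 2-byte form → C9 B5.
Concatenated (13 bytes): F0 9F A4 AF F3 B5 8C A3 E9 9E 97 C9 B5.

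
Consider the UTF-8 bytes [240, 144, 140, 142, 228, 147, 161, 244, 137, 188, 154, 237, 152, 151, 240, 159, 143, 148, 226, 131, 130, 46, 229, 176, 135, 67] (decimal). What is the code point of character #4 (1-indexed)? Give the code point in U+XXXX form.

Offset 0: leading byte 0xF0 = 11110000 → 4-byte char #1 = F0 90 8C 8E.
Offset 4: leading byte 0xE4 = 11100100 → 3-byte char #2 = E4 93 A1.
Offset 7: leading byte 0xF4 = 11110100 → 4-byte char #3 = F4 89 BC 9A.
Offset 11: leading byte 0xED = 11101101 → 3-byte char #4 = ED 98 97.
Leading byte 0xED = 11101101 matches 1110xxxx → 3-byte sequence.
Byte 1: 0xED = 11101101, payload 1101 (4 bits).
Byte 2: 0x98 = 10011000 (10xxxxxx ✓), payload 011000.
Byte 3: 0x97 = 10010111 (10xxxxxx ✓), payload 010111.
Concatenate: 1101011000010111 = 0xD617 (16 bits → U+D617).

U+D617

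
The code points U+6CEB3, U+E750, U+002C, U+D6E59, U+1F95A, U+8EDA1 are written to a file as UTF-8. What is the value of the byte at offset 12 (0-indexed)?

0xF0

U+6CEB3 → 4-byte form F1 AC BA B3 at offsets 0–3.
U+E750 → 3-byte form EE 9D 90 at offsets 4–6.
U+002C → 1-byte form 2C at offsets 7–7.
U+D6E59 → 4-byte form F3 96 B9 99 at offsets 8–11.
U+1F95A → 4-byte form F0 9F A5 9A at offsets 12–15.
Offset 12 falls in char 5's range; it's byte 1 of F0 9F A5 9A = 0xF0.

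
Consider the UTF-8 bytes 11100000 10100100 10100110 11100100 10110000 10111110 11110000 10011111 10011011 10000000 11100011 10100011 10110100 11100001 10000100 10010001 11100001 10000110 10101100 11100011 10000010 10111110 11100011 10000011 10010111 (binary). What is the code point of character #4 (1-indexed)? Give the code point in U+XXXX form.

U+38F4

Offset 0: leading byte 0xE0 = 11100000 → 3-byte char #1 = E0 A4 A6.
Offset 3: leading byte 0xE4 = 11100100 → 3-byte char #2 = E4 B0 BE.
Offset 6: leading byte 0xF0 = 11110000 → 4-byte char #3 = F0 9F 9B 80.
Offset 10: leading byte 0xE3 = 11100011 → 3-byte char #4 = E3 A3 B4.
Leading byte 0xE3 = 11100011 matches 1110xxxx → 3-byte sequence.
Byte 1: 0xE3 = 11100011, payload 0011 (4 bits).
Byte 2: 0xA3 = 10100011 (10xxxxxx ✓), payload 100011.
Byte 3: 0xB4 = 10110100 (10xxxxxx ✓), payload 110100.
Concatenate: 0011100011110100 = 0x38F4 (16 bits → U+38F4).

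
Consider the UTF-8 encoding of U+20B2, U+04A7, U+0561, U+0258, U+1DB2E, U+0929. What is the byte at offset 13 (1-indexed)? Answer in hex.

0xAE

1-indexed offset 13 is 0-indexed offset 12.
U+20B2 → 3-byte form E2 82 B2 at offsets 0–2.
U+04A7 → 2-byte form D2 A7 at offsets 3–4.
U+0561 → 2-byte form D5 A1 at offsets 5–6.
U+0258 → 2-byte form C9 98 at offsets 7–8.
U+1DB2E → 4-byte form F0 9D AC AE at offsets 9–12.
Offset 12 falls in char 5's range; it's byte 4 of F0 9D AC AE = 0xAE.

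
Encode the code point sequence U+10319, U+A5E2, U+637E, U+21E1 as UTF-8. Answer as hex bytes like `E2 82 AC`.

U+10319: 4-byte form → F0 90 8C 99.
U+A5E2: 3-byte form → EA 97 A2.
U+637E: 3-byte form → E6 8D BE.
U+21E1: 3-byte form → E2 87 A1.
Concatenated (13 bytes): F0 90 8C 99 EA 97 A2 E6 8D BE E2 87 A1.

F0 90 8C 99 EA 97 A2 E6 8D BE E2 87 A1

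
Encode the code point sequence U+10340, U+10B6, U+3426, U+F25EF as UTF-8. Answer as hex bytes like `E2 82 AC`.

F0 90 8D 80 E1 82 B6 E3 90 A6 F3 B2 97 AF

U+10340: 4-byte form → F0 90 8D 80.
U+10B6: 3-byte form → E1 82 B6.
U+3426: 3-byte form → E3 90 A6.
U+F25EF: 4-byte form → F3 B2 97 AF.
Concatenated (14 bytes): F0 90 8D 80 E1 82 B6 E3 90 A6 F3 B2 97 AF.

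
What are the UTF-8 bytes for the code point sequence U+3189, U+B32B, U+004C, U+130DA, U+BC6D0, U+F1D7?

E3 86 89 EB 8C AB 4C F0 93 83 9A F2 BC 9B 90 EF 87 97

U+3189: 3-byte form → E3 86 89.
U+B32B: 3-byte form → EB 8C AB.
U+004C: 1-byte form → 4C.
U+130DA: 4-byte form → F0 93 83 9A.
U+BC6D0: 4-byte form → F2 BC 9B 90.
U+F1D7: 3-byte form → EF 87 97.
Concatenated (18 bytes): E3 86 89 EB 8C AB 4C F0 93 83 9A F2 BC 9B 90 EF 87 97.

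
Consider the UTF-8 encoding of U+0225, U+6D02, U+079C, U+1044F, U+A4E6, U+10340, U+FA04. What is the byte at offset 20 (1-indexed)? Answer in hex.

1-indexed offset 20 is 0-indexed offset 19.
U+0225 → 2-byte form C8 A5 at offsets 0–1.
U+6D02 → 3-byte form E6 B4 82 at offsets 2–4.
U+079C → 2-byte form DE 9C at offsets 5–6.
U+1044F → 4-byte form F0 90 91 8F at offsets 7–10.
U+A4E6 → 3-byte form EA 93 A6 at offsets 11–13.
U+10340 → 4-byte form F0 90 8D 80 at offsets 14–17.
U+FA04 → 3-byte form EF A8 84 at offsets 18–20.
Offset 19 falls in char 7's range; it's byte 2 of EF A8 84 = 0xA8.

0xA8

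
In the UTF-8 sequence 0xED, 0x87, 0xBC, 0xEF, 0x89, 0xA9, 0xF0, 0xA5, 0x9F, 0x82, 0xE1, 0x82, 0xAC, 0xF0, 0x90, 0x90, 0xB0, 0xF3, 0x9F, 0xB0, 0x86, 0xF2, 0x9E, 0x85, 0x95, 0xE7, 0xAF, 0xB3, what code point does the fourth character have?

U+10AC

Offset 0: leading byte 0xED = 11101101 → 3-byte char #1 = ED 87 BC.
Offset 3: leading byte 0xEF = 11101111 → 3-byte char #2 = EF 89 A9.
Offset 6: leading byte 0xF0 = 11110000 → 4-byte char #3 = F0 A5 9F 82.
Offset 10: leading byte 0xE1 = 11100001 → 3-byte char #4 = E1 82 AC.
Leading byte 0xE1 = 11100001 matches 1110xxxx → 3-byte sequence.
Byte 1: 0xE1 = 11100001, payload 0001 (4 bits).
Byte 2: 0x82 = 10000010 (10xxxxxx ✓), payload 000010.
Byte 3: 0xAC = 10101100 (10xxxxxx ✓), payload 101100.
Concatenate: 0001000010101100 = 0x10AC (16 bits → U+10AC).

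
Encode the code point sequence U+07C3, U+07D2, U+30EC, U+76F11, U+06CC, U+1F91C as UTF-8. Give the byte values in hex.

DF 83 DF 92 E3 83 AC F1 B6 BC 91 DB 8C F0 9F A4 9C

U+07C3: 2-byte form → DF 83.
U+07D2: 2-byte form → DF 92.
U+30EC: 3-byte form → E3 83 AC.
U+76F11: 4-byte form → F1 B6 BC 91.
U+06CC: 2-byte form → DB 8C.
U+1F91C: 4-byte form → F0 9F A4 9C.
Concatenated (17 bytes): DF 83 DF 92 E3 83 AC F1 B6 BC 91 DB 8C F0 9F A4 9C.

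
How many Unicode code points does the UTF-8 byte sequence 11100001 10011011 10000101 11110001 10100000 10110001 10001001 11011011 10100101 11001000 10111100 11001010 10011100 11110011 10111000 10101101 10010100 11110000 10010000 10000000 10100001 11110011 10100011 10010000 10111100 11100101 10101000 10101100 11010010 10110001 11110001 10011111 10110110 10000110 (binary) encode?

11

Byte at offset 0: 0xE1 = 11100001 → 3-byte char (#1). Advance 3.
Byte at offset 3: 0xF1 = 11110001 → 4-byte char (#2). Advance 4.
Byte at offset 7: 0xDB = 11011011 → 2-byte char (#3). Advance 2.
Byte at offset 9: 0xC8 = 11001000 → 2-byte char (#4). Advance 2.
Byte at offset 11: 0xCA = 11001010 → 2-byte char (#5). Advance 2.
Byte at offset 13: 0xF3 = 11110011 → 4-byte char (#6). Advance 4.
Byte at offset 17: 0xF0 = 11110000 → 4-byte char (#7). Advance 4.
Byte at offset 21: 0xF3 = 11110011 → 4-byte char (#8). Advance 4.
Byte at offset 25: 0xE5 = 11100101 → 3-byte char (#9). Advance 3.
Byte at offset 28: 0xD2 = 11010010 → 2-byte char (#10). Advance 2.
Byte at offset 30: 0xF1 = 11110001 → 4-byte char (#11). Advance 4.
Reached end at offset 34 after 11 code points.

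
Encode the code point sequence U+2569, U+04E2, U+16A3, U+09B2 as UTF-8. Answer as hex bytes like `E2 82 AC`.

U+2569: 3-byte form → E2 95 A9.
U+04E2: 2-byte form → D3 A2.
U+16A3: 3-byte form → E1 9A A3.
U+09B2: 3-byte form → E0 A6 B2.
Concatenated (11 bytes): E2 95 A9 D3 A2 E1 9A A3 E0 A6 B2.

E2 95 A9 D3 A2 E1 9A A3 E0 A6 B2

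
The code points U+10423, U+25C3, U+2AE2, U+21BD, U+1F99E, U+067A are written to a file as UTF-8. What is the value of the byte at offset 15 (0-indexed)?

U+10423 → 4-byte form F0 90 90 A3 at offsets 0–3.
U+25C3 → 3-byte form E2 97 83 at offsets 4–6.
U+2AE2 → 3-byte form E2 AB A2 at offsets 7–9.
U+21BD → 3-byte form E2 86 BD at offsets 10–12.
U+1F99E → 4-byte form F0 9F A6 9E at offsets 13–16.
Offset 15 falls in char 5's range; it's byte 3 of F0 9F A6 9E = 0xA6.

0xA6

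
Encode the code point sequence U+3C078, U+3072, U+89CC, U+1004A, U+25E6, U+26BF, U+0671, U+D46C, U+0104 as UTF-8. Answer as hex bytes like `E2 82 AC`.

U+3C078: 4-byte form → F0 BC 81 B8.
U+3072: 3-byte form → E3 81 B2.
U+89CC: 3-byte form → E8 A7 8C.
U+1004A: 4-byte form → F0 90 81 8A.
U+25E6: 3-byte form → E2 97 A6.
U+26BF: 3-byte form → E2 9A BF.
U+0671: 2-byte form → D9 B1.
U+D46C: 3-byte form → ED 91 AC.
U+0104: 2-byte form → C4 84.
Concatenated (27 bytes): F0 BC 81 B8 E3 81 B2 E8 A7 8C F0 90 81 8A E2 97 A6 E2 9A BF D9 B1 ED 91 AC C4 84.

F0 BC 81 B8 E3 81 B2 E8 A7 8C F0 90 81 8A E2 97 A6 E2 9A BF D9 B1 ED 91 AC C4 84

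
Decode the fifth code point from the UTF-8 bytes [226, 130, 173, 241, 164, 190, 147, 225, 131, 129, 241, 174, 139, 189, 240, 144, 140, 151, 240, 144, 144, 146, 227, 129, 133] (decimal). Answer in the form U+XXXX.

Offset 0: leading byte 0xE2 = 11100010 → 3-byte char #1 = E2 82 AD.
Offset 3: leading byte 0xF1 = 11110001 → 4-byte char #2 = F1 A4 BE 93.
Offset 7: leading byte 0xE1 = 11100001 → 3-byte char #3 = E1 83 81.
Offset 10: leading byte 0xF1 = 11110001 → 4-byte char #4 = F1 AE 8B BD.
Offset 14: leading byte 0xF0 = 11110000 → 4-byte char #5 = F0 90 8C 97.
Leading byte 0xF0 = 11110000 matches 11110xxx → 4-byte sequence.
Byte 1: 0xF0 = 11110000, payload 000 (3 bits).
Byte 2: 0x90 = 10010000 (10xxxxxx ✓), payload 010000.
Byte 3: 0x8C = 10001100 (10xxxxxx ✓), payload 001100.
Byte 4: 0x97 = 10010111 (10xxxxxx ✓), payload 010111.
Concatenate: 000010000001100010111 = 0x10317 (21 bits → U+10317).

U+10317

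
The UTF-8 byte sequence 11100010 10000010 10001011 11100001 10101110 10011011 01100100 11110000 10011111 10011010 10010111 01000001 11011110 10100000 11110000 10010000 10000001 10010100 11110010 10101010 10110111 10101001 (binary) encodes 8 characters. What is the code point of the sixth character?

Offset 0: leading byte 0xE2 = 11100010 → 3-byte char #1 = E2 82 8B.
Offset 3: leading byte 0xE1 = 11100001 → 3-byte char #2 = E1 AE 9B.
Offset 6: leading byte 0x64 = 01100100 → 1-byte char #3 = 64.
Offset 7: leading byte 0xF0 = 11110000 → 4-byte char #4 = F0 9F 9A 97.
Offset 11: leading byte 0x41 = 01000001 → 1-byte char #5 = 41.
Offset 12: leading byte 0xDE = 11011110 → 2-byte char #6 = DE A0.
Leading byte 0xDE = 11011110 matches 110xxxxx → 2-byte sequence.
Byte 1: 0xDE = 11011110, payload 11110 (5 bits).
Byte 2: 0xA0 = 10100000 (10xxxxxx ✓), payload 100000.
Concatenate: 11110100000 = 0x7A0 (11 bits → U+07A0).

U+07A0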